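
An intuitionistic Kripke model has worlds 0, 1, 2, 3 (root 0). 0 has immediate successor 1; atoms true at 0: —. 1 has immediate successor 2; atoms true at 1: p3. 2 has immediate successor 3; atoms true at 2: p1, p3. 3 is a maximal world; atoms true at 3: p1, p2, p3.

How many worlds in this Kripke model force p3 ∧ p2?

1

0: does not force it — 0 ⊮ p3 ∧ p2 since 0 fails p3.
1: does not force it — 1 ⊮ p3 ∧ p2 since 1 fails p2.
2: does not force it — 2 ⊮ p3 ∧ p2 since 2 fails p2.
3: forces it.
Worlds forcing the formula: {3}.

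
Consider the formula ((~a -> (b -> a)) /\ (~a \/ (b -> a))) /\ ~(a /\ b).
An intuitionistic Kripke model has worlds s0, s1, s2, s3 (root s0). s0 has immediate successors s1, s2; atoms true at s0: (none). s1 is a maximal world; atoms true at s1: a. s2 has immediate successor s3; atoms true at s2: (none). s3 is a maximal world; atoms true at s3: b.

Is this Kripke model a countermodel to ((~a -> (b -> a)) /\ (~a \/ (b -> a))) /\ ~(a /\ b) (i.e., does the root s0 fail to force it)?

Yes

s0 ||-/- ((~a -> (b -> a)) /\ (~a \/ (b -> a))) /\ ~(a /\ b) since s0 fails (~a -> (b -> a)) /\ (~a \/ (b -> a)).
So the root s0 does not force ((~a -> (b -> a)) /\ (~a \/ (b -> a))) /\ ~(a /\ b); the model is a countermodel.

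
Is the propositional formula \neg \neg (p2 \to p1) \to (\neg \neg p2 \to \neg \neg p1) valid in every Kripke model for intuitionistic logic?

Yes

This is the distribution of double negation over implication, which is intuitionistically derivable.
Assume \neg \neg (p2 \to p1) and \neg \neg p2; suppose \neg p1. Then p2 \to p1 would give \neg p2 (by contraposition), contradicting \neg \neg p2; so \neg (p2 \to p1), contradicting \neg \neg (p2 \to p1). Hence \neg \neg p1.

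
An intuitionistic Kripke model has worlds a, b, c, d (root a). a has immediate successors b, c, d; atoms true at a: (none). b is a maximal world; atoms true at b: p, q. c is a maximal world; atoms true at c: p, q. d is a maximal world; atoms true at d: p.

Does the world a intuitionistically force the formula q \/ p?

No

a ||-/- q \/ p: neither disjunct is forced at a.
a lacks atom q, so a ||-/- q.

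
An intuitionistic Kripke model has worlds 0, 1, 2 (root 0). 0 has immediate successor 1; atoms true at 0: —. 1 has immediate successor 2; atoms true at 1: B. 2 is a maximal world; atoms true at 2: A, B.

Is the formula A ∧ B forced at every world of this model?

No

Not every world: 0 ⊮ A ∧ B.
0 ⊮ A ∧ B since 0 fails A.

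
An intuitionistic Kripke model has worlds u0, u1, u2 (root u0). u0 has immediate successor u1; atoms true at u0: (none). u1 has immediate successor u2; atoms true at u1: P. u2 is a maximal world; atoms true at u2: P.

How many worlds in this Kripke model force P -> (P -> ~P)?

0

u0: does not force it — u0 ||-/- P -> (P -> ~P): at the accessible world u1, u1 ||- P but u1 ||-/- P -> ~P.
u1: does not force it.
u2: does not force it.
Worlds forcing the formula: { }.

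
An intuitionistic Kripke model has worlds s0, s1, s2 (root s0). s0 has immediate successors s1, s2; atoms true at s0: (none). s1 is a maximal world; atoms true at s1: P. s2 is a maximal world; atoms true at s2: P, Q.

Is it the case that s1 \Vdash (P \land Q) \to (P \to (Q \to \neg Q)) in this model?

s1 \Vdash (P \land Q) \to (P \to (Q \to \neg Q)) vacuously: no world accessible from s1 forces the antecedent P \land Q.

Yes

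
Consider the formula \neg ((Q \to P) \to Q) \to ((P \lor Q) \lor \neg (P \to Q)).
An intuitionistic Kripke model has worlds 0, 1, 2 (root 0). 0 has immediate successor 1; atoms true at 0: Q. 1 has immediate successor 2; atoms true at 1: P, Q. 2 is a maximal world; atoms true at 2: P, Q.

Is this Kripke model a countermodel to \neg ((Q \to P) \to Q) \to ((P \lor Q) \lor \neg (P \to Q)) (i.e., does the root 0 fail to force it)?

No

0 \Vdash \neg ((Q \to P) \to Q) \to ((P \lor Q) \lor \neg (P \to Q)) vacuously: no world accessible from 0 forces the antecedent \neg ((Q \to P) \to Q).
So the root 0 forces \neg ((Q \to P) \to Q) \to ((P \lor Q) \lor \neg (P \to Q)); the model is not a countermodel.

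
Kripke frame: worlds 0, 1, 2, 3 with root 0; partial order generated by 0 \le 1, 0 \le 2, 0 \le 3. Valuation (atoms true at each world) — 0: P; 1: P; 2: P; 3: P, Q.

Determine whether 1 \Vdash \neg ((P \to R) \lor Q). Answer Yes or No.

Yes

1 \Vdash \neg ((P \to R) \lor Q): no world accessible from 1 forces (P \to R) \lor Q.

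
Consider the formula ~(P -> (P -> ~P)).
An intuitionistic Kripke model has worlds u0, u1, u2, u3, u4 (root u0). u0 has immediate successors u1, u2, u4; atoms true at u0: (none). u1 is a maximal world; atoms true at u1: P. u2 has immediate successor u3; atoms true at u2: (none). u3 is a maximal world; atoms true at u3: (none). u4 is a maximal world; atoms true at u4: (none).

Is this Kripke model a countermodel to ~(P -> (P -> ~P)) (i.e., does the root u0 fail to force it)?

u0 ||-/- ~(P -> (P -> ~P)) since u2 is accessible from u0 and u2 ||- P -> (P -> ~P).
u2 ||- P -> (P -> ~P) vacuously: no world accessible from u2 forces the antecedent P.
So the root u0 does not force ~(P -> (P -> ~P)); the model is a countermodel.

Yes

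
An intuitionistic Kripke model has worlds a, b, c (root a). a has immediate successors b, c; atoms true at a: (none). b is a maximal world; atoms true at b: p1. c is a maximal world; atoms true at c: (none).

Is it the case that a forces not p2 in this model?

a forces not p2: no world accessible from a forces p2.

Yes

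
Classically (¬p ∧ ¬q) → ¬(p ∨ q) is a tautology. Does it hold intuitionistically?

Yes

This is a constructively valid De Morgan direction (conjunction of negations to negated disjunction), which is intuitionistically derivable.
If both ¬p and ¬q hold at a world, no accessible world forces p or forces q, so none forces p ∨ q.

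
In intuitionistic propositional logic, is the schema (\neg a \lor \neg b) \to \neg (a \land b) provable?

This is a constructively valid De Morgan direction (disjunction of negations to negated conjunction), which is intuitionistically derivable.
If \neg a holds at a world then no accessible world forces a, hence none forces a \land b; likewise for \neg b.

Yes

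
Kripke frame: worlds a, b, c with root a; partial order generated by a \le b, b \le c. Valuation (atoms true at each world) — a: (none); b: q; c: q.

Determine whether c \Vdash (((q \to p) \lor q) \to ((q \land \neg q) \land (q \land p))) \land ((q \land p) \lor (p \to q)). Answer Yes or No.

c \nVdash (((q \to p) \lor q) \to ((q \land \neg q) \land (q \land p))) \land ((q \land p) \lor (p \to q)) since c fails ((q \to p) \lor q) \to ((q \land \neg q) \land (q \land p)).

No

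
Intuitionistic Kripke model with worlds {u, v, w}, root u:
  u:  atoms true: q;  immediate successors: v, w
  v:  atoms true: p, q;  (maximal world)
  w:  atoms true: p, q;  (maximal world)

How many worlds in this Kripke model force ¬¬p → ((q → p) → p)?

3

u: forces it.
v: forces it.
w: forces it.
Worlds forcing the formula: {u, v, w}.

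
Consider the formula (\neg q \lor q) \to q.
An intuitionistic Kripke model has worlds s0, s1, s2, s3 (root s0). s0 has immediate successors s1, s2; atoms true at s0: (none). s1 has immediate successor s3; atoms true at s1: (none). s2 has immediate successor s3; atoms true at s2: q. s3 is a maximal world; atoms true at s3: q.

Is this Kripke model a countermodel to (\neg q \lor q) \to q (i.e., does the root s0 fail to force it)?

No

s0 \Vdash (\neg q \lor q) \to q: every world accessible from s0 that forces \neg q \lor q (namely s2, s3) also forces q.
So the root s0 forces (\neg q \lor q) \to q; the model is not a countermodel.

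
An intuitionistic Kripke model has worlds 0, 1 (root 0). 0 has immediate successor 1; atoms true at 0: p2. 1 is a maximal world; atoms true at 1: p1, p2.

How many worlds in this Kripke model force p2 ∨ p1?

0: forces it.
1: forces it.
Worlds forcing the formula: {0, 1}.

2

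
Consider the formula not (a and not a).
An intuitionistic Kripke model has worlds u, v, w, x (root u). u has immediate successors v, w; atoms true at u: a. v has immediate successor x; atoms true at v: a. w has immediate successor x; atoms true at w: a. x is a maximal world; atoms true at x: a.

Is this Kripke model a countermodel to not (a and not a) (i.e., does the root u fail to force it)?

u forces not (a and not a): no world accessible from u forces a and not a.
So the root u forces not (a and not a); the model is not a countermodel.

No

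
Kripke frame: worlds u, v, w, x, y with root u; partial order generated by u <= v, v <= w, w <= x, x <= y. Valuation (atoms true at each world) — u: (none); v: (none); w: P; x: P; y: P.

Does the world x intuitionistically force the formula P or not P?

Yes

x forces P or not P via the disjunct P.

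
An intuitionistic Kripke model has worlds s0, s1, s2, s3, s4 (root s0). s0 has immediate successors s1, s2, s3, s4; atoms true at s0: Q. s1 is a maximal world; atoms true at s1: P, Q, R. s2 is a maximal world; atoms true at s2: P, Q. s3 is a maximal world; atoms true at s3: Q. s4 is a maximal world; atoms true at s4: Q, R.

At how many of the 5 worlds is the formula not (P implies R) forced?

1

s0: does not force it — s0 does not force not (P implies R) since s1 is accessible from s0 and s1 forces P implies R.
s1: does not force it.
s2: forces it.
s3: does not force it.
s4: does not force it.
Worlds forcing the formula: {s2}.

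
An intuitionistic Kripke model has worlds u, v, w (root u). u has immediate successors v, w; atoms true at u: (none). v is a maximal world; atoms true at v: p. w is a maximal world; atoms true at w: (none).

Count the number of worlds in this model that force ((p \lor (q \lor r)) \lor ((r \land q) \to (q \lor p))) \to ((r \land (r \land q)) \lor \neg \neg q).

u: does not force it — u \nVdash ((p \lor (q \lor r)) \lor ((r \land q) \to (q \lor p))) \to ((r \land (r \land q)) \lor \neg \neg q): already at u itself, u \Vdash (p \lor (q \lor r)) \lor ((r \land q) \to (q \lor p)) but u \nVdash (r \land (r \land q)) \lor \neg \neg q.
v: does not force it.
w: does not force it.
Worlds forcing the formula: { }.

0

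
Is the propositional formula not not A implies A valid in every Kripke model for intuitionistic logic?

This is double-negation elimination, which is not intuitionistically valid.
A Kripke countermodel: worlds s0, s1; order generated by s0 <= s1; atoms true at each world — s0:{}; s1:{A}.
s0 does not force not not A implies A: already at s0 itself, s0 forces not not A but s0 does not force A.
s0 lacks atom A, so s0 does not force A.
So the root s0 does not force the formula.

No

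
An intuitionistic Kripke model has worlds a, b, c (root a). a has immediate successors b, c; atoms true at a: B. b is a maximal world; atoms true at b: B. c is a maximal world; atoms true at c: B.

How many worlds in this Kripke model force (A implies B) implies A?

0

a: does not force it — a does not force (A implies B) implies A: already at a itself, a forces A implies B but a does not force A.
b: does not force it — b does not force (A implies B) implies A: already at b itself, b forces A implies B but b does not force A.
c: does not force it.
Worlds forcing the formula: { }.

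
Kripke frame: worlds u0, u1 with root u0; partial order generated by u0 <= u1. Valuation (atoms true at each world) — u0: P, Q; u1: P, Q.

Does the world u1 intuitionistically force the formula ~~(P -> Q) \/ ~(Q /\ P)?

Yes

u1 ||- ~~(P -> Q) \/ ~(Q /\ P) via the disjunct ~~(P -> Q).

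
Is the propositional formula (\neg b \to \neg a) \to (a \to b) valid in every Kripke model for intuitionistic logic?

This is the converse of contraposition, which is not intuitionistically valid.
A Kripke countermodel: worlds s0, s1; order generated by s0 \le s1; atoms true at each world — s0:{a}; s1:{a,b}.
s0 \nVdash (\neg b \to \neg a) \to (a \to b): already at s0 itself, s0 \Vdash \neg b \to \neg a but s0 \nVdash a \to b.
s0 \nVdash a \to b: already at s0 itself, s0 \Vdash a but s0 \nVdash b.
s0 lacks atom b, so s0 \nVdash b.
So the root s0 does not force the formula.

No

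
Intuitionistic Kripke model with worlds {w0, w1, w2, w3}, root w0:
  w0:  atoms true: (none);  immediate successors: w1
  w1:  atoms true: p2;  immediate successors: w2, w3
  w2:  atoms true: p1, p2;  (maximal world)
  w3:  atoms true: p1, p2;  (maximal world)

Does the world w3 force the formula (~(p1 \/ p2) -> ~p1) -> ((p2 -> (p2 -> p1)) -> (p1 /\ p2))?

w3 ||- (~(p1 \/ p2) -> ~p1) -> ((p2 -> (p2 -> p1)) -> (p1 /\ p2)): every world accessible from w3 that forces ~(p1 \/ p2) -> ~p1 (namely w3) also forces (p2 -> (p2 -> p1)) -> (p1 /\ p2).

Yes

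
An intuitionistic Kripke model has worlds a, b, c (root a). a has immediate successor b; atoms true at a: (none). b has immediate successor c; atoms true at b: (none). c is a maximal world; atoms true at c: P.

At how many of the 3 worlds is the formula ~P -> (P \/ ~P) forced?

a: forces it.
b: forces it.
c: forces it.
Worlds forcing the formula: {a, b, c}.

3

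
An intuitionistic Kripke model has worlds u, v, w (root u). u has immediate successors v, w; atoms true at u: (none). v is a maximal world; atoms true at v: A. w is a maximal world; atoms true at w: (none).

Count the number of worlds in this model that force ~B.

3

u: forces it.
v: forces it.
w: forces it.
Worlds forcing the formula: {u, v, w}.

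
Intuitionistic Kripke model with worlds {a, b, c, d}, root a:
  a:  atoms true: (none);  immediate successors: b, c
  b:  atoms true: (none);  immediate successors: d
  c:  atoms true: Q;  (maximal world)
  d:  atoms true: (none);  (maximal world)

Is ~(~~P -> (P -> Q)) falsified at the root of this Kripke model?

Yes

a ||-/- ~(~~P -> (P -> Q)) since a is accessible from a and a ||- ~~P -> (P -> Q).
a ||- ~~P -> (P -> Q) vacuously: no world accessible from a forces the antecedent ~~P.
So the root a does not force ~(~~P -> (P -> Q)); the model is a countermodel.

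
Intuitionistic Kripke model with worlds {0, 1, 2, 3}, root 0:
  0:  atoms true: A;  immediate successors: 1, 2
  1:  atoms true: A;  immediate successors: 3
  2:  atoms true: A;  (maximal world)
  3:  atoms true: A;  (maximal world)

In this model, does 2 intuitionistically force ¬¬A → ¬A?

2 ⊮ ¬¬A → ¬A: already at 2 itself, 2 ⊩ ¬¬A but 2 ⊮ ¬A.
2 ⊮ ¬A since 2 is accessible from 2 and 2 ⊩ A.

No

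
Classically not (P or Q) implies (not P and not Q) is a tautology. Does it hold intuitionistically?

Yes

This is a constructively valid De Morgan direction (negated disjunction to conjunction of negations), which is intuitionistically derivable.
From not (P or Q): if P held then P or Q would, contradiction — so not P; similarly not Q.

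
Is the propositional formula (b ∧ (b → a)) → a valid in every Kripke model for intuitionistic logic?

This is modus ponens in implicational form, which is intuitionistically derivable.
If a world forces b and b → a, then applying the implication at that world (which is accessible from itself) gives a.

Yes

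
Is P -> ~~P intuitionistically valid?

This is double-negation introduction, which is intuitionistically derivable.
If a world forces P then every accessible world forces P (persistence), so none forces ~P; hence ~~P.

Yes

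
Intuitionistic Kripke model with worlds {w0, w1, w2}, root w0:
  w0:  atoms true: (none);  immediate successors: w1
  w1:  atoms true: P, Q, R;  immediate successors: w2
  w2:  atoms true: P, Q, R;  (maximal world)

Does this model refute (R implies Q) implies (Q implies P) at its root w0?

w0 forces (R implies Q) implies (Q implies P): every world accessible from w0 that forces R implies Q (namely w0, w1, w2) also forces Q implies P.
So the root w0 forces (R implies Q) implies (Q implies P); the model is not a countermodel.

No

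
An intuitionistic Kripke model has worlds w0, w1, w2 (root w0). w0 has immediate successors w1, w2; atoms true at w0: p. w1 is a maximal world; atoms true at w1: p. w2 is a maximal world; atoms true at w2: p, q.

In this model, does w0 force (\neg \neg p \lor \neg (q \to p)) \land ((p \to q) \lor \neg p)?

w0 \nVdash (\neg \neg p \lor \neg (q \to p)) \land ((p \to q) \lor \neg p) since w0 fails (p \to q) \lor \neg p.

No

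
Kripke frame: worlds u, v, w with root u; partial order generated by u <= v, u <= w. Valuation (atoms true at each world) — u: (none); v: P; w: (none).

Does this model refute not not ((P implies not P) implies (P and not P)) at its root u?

u does not force not not ((P implies not P) implies (P and not P)) since w is accessible from u and w forces not ((P implies not P) implies (P and not P)).
w forces not ((P implies not P) implies (P and not P)): no world accessible from w forces (P implies not P) implies (P and not P).
So the root u does not force not not ((P implies not P) implies (P and not P)); the model is a countermodel.

Yes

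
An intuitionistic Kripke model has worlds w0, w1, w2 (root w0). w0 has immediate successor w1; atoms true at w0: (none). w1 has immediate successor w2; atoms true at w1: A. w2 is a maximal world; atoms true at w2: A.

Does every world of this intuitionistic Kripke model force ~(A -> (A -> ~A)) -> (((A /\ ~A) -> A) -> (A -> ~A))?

Not every world: w0 ||-/- ~(A -> (A -> ~A)) -> (((A /\ ~A) -> A) -> (A -> ~A)).
w0 ||-/- ~(A -> (A -> ~A)) -> (((A /\ ~A) -> A) -> (A -> ~A)): already at w0 itself, w0 ||- ~(A -> (A -> ~A)) but w0 ||-/- ((A /\ ~A) -> A) -> (A -> ~A).
w0 ||-/- ((A /\ ~A) -> A) -> (A -> ~A): already at w0 itself, w0 ||- (A /\ ~A) -> A but w0 ||-/- A -> ~A.
w0 ||-/- A -> ~A: at the accessible world w1, w1 ||- A but w1 ||-/- ~A.
w1 ||-/- ~A since w1 is accessible from w1 and w1 ||- A.

No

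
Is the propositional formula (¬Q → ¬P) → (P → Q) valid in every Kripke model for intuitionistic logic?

No

This is the converse of contraposition, which is not intuitionistically valid.
A Kripke countermodel: worlds s0, s1; order generated by s0 ≤ s1; atoms true at each world — s0:{P}; s1:{P,Q}.
s0 ⊮ (¬Q → ¬P) → (P → Q): already at s0 itself, s0 ⊩ ¬Q → ¬P but s0 ⊮ P → Q.
s0 ⊮ P → Q: already at s0 itself, s0 ⊩ P but s0 ⊮ Q.
s0 lacks atom Q, so s0 ⊮ Q.
So the root s0 does not force the formula.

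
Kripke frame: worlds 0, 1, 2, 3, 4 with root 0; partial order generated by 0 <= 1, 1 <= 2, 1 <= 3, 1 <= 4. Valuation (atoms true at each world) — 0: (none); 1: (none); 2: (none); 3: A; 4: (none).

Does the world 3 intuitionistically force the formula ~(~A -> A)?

3 ||-/- ~(~A -> A) since 3 is accessible from 3 and 3 ||- ~A -> A.
3 ||- ~A -> A vacuously: no world accessible from 3 forces the antecedent ~A.

No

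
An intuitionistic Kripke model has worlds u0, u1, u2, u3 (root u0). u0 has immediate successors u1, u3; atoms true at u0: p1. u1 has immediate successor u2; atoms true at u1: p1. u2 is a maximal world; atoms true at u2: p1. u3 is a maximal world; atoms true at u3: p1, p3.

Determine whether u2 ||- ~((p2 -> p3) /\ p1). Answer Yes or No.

u2 ||-/- ~((p2 -> p3) /\ p1) since u2 is accessible from u2 and u2 ||- (p2 -> p3) /\ p1.
u2 ||- (p2 -> p3) /\ p1 since u2 forces both conjuncts.

No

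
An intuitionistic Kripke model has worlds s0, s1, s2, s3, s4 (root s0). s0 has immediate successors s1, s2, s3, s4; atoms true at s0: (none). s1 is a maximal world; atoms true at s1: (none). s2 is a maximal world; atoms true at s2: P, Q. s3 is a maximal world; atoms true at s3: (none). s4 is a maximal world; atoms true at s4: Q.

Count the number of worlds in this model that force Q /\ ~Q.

s0: does not force it — s0 ||-/- Q /\ ~Q since s0 fails Q.
s1: does not force it — s1 ||-/- Q /\ ~Q since s1 fails Q.
s2: does not force it.
s3: does not force it.
s4: does not force it.
Worlds forcing the formula: { }.

0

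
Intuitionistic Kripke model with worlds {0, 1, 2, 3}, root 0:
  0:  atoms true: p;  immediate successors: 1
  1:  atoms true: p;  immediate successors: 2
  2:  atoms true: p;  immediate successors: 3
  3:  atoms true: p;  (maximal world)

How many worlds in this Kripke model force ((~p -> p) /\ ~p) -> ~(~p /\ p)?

4

0: forces it.
1: forces it.
2: forces it.
3: forces it.
Worlds forcing the formula: {0, 1, 2, 3}.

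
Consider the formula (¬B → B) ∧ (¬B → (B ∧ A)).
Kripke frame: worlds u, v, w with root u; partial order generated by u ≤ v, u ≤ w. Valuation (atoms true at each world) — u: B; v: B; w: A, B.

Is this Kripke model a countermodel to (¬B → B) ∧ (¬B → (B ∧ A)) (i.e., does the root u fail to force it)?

u ⊩ (¬B → B) ∧ (¬B → (B ∧ A)) since u forces both conjuncts.
So the root u forces (¬B → B) ∧ (¬B → (B ∧ A)); the model is not a countermodel.

No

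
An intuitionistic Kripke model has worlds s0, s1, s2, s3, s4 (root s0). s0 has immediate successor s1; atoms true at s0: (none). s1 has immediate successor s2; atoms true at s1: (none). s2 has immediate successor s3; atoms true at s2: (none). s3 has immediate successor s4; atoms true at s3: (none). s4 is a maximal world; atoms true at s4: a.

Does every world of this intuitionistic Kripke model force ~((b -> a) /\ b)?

Yes

s0 ||- ~((b -> a) /\ b): no world accessible from s0 forces (b -> a) /\ b.
Since the root s0 forces ~((b -> a) /\ b) and forcing is persistent (monotone upward), every world forces it.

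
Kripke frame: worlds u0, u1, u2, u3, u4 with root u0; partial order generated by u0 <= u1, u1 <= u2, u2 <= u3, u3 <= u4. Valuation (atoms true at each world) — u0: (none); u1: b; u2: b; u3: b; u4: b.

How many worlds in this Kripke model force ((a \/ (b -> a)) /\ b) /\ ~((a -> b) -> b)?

u0: does not force it — u0 ||-/- ((a \/ (b -> a)) /\ b) /\ ~((a -> b) -> b) since u0 fails (a \/ (b -> a)) /\ b.
u1: does not force it.
u2: does not force it.
u3: does not force it.
u4: does not force it.
Worlds forcing the formula: { }.

0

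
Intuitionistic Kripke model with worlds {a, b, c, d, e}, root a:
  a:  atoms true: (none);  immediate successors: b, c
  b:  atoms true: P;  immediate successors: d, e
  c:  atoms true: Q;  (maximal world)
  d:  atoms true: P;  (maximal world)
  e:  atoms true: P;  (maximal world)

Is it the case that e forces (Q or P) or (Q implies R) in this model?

Yes

e forces (Q or P) or (Q implies R) via the disjunct Q or P.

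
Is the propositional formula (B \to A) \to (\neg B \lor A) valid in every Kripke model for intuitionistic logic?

No

This is the material-implication-as-disjunction principle, which is not intuitionistically valid.
A Kripke countermodel: worlds u0, u1; order generated by u0 \le u1; atoms true at each world — u0:{}; u1:{A,B}.
u0 \nVdash (B \to A) \to (\neg B \lor A): already at u0 itself, u0 \Vdash B \to A but u0 \nVdash \neg B \lor A.
u0 \nVdash \neg B \lor A: neither disjunct is forced at u0.
u0 \nVdash \neg B since u1 is accessible from u0 and u1 \Vdash B.
So the root u0 does not force the formula.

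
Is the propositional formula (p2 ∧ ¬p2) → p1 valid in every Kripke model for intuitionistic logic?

Yes

This is an instance of ex falso quodlibet, which is intuitionistically derivable.
No world can force both p2 and ¬p2, so the antecedent p2 ∧ ¬p2 is never forced and the implication holds vacuously at every world.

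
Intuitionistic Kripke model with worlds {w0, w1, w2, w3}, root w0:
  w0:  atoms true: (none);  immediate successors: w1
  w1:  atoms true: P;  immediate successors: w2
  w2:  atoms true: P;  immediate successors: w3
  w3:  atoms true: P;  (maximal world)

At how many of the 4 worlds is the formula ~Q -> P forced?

w0: does not force it — w0 ||-/- ~Q -> P: already at w0 itself, w0 ||- ~Q but w0 ||-/- P.
w1: forces it.
w2: forces it.
w3: forces it.
Worlds forcing the formula: {w1, w2, w3}.

3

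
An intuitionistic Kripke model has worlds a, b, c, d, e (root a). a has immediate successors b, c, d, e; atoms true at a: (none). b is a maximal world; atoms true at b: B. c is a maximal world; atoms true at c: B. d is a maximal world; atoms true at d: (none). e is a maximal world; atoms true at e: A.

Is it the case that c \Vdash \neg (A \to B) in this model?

No

c \nVdash \neg (A \to B) since c is accessible from c and c \Vdash A \to B.
c \Vdash A \to B vacuously: no world accessible from c forces the antecedent A.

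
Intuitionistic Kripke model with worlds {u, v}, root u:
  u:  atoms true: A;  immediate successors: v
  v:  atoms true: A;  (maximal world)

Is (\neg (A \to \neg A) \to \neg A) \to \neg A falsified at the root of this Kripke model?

No

u \Vdash (\neg (A \to \neg A) \to \neg A) \to \neg A vacuously: no world accessible from u forces the antecedent \neg (A \to \neg A) \to \neg A.
So the root u forces (\neg (A \to \neg A) \to \neg A) \to \neg A; the model is not a countermodel.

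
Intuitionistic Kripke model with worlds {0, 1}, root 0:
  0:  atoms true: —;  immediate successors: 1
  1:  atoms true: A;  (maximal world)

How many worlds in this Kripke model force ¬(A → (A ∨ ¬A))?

0: does not force it — 0 ⊮ ¬(A → (A ∨ ¬A)) since 0 is accessible from 0 and 0 ⊩ A → (A ∨ ¬A).
1: does not force it — 1 ⊮ ¬(A → (A ∨ ¬A)) since 1 is accessible from 1 and 1 ⊩ A → (A ∨ ¬A).
Worlds forcing the formula: { }.

0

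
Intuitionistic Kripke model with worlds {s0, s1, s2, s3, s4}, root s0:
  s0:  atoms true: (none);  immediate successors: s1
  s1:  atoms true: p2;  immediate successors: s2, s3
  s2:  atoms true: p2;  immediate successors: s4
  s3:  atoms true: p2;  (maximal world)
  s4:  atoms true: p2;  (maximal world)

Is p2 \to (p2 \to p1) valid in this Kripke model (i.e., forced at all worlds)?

No

Not every world: s0 \nVdash p2 \to (p2 \to p1).
s0 \nVdash p2 \to (p2 \to p1): at the accessible world s1, s1 \Vdash p2 but s1 \nVdash p2 \to p1.
s1 \nVdash p2 \to p1: already at s1 itself, s1 \Vdash p2 but s1 \nVdash p1.
s1 lacks atom p1, so s1 \nVdash p1.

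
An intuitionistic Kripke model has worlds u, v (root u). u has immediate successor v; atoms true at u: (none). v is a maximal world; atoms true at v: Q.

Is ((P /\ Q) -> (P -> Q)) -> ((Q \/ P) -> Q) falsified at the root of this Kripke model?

u ||- ((P /\ Q) -> (P -> Q)) -> ((Q \/ P) -> Q): every world accessible from u that forces (P /\ Q) -> (P -> Q) (namely u, v) also forces (Q \/ P) -> Q.
So the root u forces ((P /\ Q) -> (P -> Q)) -> ((Q \/ P) -> Q); the model is not a countermodel.

No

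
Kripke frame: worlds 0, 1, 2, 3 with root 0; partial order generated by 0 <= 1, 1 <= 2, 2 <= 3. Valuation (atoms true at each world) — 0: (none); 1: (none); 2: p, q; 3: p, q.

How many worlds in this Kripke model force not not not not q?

4

0: forces it.
1: forces it.
2: forces it.
3: forces it.
Worlds forcing the formula: {0, 1, 2, 3}.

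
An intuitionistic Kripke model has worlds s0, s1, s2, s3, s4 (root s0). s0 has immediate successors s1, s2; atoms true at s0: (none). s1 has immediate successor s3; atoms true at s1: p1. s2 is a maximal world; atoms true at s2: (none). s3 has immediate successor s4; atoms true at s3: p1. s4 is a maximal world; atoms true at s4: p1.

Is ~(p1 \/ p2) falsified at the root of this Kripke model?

Yes

s0 ||-/- ~(p1 \/ p2) since s1 is accessible from s0 and s1 ||- p1 \/ p2.
s1 ||- p1 \/ p2 via the disjunct p1.
So the root s0 does not force ~(p1 \/ p2); the model is a countermodel.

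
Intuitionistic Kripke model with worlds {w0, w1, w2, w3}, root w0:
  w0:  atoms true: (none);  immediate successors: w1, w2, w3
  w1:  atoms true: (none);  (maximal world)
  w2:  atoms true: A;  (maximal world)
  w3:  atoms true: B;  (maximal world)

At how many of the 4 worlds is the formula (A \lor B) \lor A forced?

w0: does not force it — w0 \nVdash (A \lor B) \lor A: neither disjunct is forced at w0.
w1: does not force it.
w2: forces it.
w3: forces it.
Worlds forcing the formula: {w2, w3}.

2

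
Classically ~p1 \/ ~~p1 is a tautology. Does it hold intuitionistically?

This is the weak law of excluded middle, which is not intuitionistically valid.
A Kripke countermodel: worlds s0, s1, s2; order generated by s0 <= s1, s0 <= s2; atoms true at each world — s0:{}; s1:{p1}; s2:{}.
s0 ||-/- ~p1 \/ ~~p1: neither disjunct is forced at s0.
s0 ||-/- ~p1 since s1 is accessible from s0 and s1 ||- p1.
So the root s0 does not force the formula.

No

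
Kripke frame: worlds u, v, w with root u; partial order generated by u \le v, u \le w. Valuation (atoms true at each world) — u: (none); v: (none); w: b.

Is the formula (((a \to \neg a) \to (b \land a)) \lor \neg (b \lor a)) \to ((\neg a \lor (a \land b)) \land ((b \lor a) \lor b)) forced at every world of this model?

No

Not every world: u \nVdash (((a \to \neg a) \to (b \land a)) \lor \neg (b \lor a)) \to ((\neg a \lor (a \land b)) \land ((b \lor a) \lor b)).
u \nVdash (((a \to \neg a) \to (b \land a)) \lor \neg (b \lor a)) \to ((\neg a \lor (a \land b)) \land ((b \lor a) \lor b)): at the accessible world v, v \Vdash ((a \to \neg a) \to (b \land a)) \lor \neg (b \lor a) but v \nVdash (\neg a \lor (a \land b)) \land ((b \lor a) \lor b).
v \nVdash (\neg a \lor (a \land b)) \land ((b \lor a) \lor b) since v fails (b \lor a) \lor b.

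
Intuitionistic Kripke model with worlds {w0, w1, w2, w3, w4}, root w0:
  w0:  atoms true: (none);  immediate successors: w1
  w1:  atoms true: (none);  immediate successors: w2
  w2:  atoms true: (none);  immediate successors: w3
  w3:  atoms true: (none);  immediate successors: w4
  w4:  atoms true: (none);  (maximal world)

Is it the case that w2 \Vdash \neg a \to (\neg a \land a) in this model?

w2 \nVdash \neg a \to (\neg a \land a): already at w2 itself, w2 \Vdash \neg a but w2 \nVdash \neg a \land a.
w2 \nVdash \neg a \land a since w2 fails a.

No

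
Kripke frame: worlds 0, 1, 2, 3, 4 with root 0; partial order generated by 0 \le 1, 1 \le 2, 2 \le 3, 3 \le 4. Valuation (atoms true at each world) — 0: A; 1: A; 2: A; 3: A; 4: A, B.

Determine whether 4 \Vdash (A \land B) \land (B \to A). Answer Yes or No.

Yes

4 \Vdash (A \land B) \land (B \to A) since 4 forces both conjuncts.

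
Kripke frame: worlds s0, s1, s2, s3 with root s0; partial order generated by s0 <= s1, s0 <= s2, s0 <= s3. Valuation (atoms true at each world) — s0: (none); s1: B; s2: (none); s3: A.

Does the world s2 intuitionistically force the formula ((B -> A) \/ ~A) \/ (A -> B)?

s2 ||- ((B -> A) \/ ~A) \/ (A -> B) via the disjunct (B -> A) \/ ~A.

Yes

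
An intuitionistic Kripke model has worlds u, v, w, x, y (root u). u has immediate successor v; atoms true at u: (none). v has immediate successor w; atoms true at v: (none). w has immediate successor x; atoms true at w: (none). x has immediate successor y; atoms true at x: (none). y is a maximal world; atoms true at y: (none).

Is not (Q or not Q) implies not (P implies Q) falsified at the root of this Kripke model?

u forces not (Q or not Q) implies not (P implies Q) vacuously: no world accessible from u forces the antecedent not (Q or not Q).
So the root u forces not (Q or not Q) implies not (P implies Q); the model is not a countermodel.

No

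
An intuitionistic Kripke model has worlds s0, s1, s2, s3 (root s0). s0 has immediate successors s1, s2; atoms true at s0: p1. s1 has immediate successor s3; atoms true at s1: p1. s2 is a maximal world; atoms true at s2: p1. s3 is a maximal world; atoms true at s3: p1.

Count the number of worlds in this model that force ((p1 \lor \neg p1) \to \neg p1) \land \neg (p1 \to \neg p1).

s0: does not force it — s0 \nVdash ((p1 \lor \neg p1) \to \neg p1) \land \neg (p1 \to \neg p1) since s0 fails (p1 \lor \neg p1) \to \neg p1.
s1: does not force it — s1 \nVdash ((p1 \lor \neg p1) \to \neg p1) \land \neg (p1 \to \neg p1) since s1 fails (p1 \lor \neg p1) \to \neg p1.
s2: does not force it.
s3: does not force it.
Worlds forcing the formula: { }.

0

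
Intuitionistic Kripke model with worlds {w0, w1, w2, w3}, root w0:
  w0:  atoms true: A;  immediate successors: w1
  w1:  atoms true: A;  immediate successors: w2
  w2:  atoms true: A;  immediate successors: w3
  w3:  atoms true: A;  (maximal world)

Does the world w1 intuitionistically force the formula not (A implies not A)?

w1 forces not (A implies not A): no world accessible from w1 forces A implies not A.

Yes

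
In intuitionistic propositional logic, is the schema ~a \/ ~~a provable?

No

This is the weak law of excluded middle, which is not intuitionistically valid.
A Kripke countermodel: worlds w0, w1, w2; order generated by w0 <= w1, w0 <= w2; atoms true at each world — w0:{}; w1:{a}; w2:{}.
w0 ||-/- ~a \/ ~~a: neither disjunct is forced at w0.
w0 ||-/- ~a since w1 is accessible from w0 and w1 ||- a.
So the root w0 does not force the formula.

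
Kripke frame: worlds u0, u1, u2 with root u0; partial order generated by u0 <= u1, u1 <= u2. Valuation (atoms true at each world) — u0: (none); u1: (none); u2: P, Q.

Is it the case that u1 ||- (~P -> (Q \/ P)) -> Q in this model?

u1 ||-/- (~P -> (Q \/ P)) -> Q: already at u1 itself, u1 ||- ~P -> (Q \/ P) but u1 ||-/- Q.
u1 lacks atom Q, so u1 ||-/- Q.

No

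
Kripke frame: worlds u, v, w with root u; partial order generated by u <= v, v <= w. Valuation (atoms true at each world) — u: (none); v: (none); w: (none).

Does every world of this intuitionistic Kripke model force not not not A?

Yes

u forces not not not A: no world accessible from u forces not not A.
Since the root u forces not not not A and forcing is persistent (monotone upward), every world forces it.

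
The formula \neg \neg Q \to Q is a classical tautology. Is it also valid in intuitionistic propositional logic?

No

This is double-negation elimination, which is not intuitionistically valid.
A Kripke countermodel: worlds 0, 1; order generated by 0 \le 1; atoms true at each world — 0:{}; 1:{Q}.
0 \nVdash \neg \neg Q \to Q: already at 0 itself, 0 \Vdash \neg \neg Q but 0 \nVdash Q.
0 lacks atom Q, so 0 \nVdash Q.
So the root 0 does not force the formula.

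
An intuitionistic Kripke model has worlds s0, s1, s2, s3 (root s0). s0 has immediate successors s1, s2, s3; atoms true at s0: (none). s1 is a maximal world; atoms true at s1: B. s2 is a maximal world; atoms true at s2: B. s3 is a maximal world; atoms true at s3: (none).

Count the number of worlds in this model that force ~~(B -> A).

1

s0: does not force it — s0 ||-/- ~~(B -> A) since s1 is accessible from s0 and s1 ||- ~(B -> A).
s1: does not force it.
s2: does not force it.
s3: forces it.
Worlds forcing the formula: {s3}.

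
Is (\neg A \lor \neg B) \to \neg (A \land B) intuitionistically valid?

Yes

This is a constructively valid De Morgan direction (disjunction of negations to negated conjunction), which is intuitionistically derivable.
If \neg A holds at a world then no accessible world forces A, hence none forces A \land B; likewise for \neg B.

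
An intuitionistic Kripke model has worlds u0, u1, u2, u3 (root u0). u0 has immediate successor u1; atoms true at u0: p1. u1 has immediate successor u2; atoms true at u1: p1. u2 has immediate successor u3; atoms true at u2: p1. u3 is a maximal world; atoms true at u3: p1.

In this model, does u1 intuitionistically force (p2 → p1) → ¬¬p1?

Yes

u1 ⊩ (p2 → p1) → ¬¬p1: every world accessible from u1 that forces p2 → p1 (namely u1, u2, u3) also forces ¬¬p1.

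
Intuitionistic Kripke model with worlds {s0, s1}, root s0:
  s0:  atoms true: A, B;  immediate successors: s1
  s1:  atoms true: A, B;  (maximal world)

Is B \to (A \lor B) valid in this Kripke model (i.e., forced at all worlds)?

s0 \Vdash B \to (A \lor B): every world accessible from s0 that forces B (namely s0, s1) also forces A \lor B.
Since the root s0 forces B \to (A \lor B) and forcing is persistent (monotone upward), every world forces it.

Yes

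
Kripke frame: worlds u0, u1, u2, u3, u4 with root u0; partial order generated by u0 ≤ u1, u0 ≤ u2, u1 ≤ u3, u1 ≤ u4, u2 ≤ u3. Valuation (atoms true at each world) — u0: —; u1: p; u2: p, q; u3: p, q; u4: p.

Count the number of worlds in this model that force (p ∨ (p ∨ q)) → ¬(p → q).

u0: does not force it — u0 ⊮ (p ∨ (p ∨ q)) → ¬(p → q): at the accessible world u1, u1 ⊩ p ∨ (p ∨ q) but u1 ⊮ ¬(p → q).
u1: does not force it — u1 ⊮ (p ∨ (p ∨ q)) → ¬(p → q): already at u1 itself, u1 ⊩ p ∨ (p ∨ q) but u1 ⊮ ¬(p → q).
u2: does not force it — u2 ⊮ (p ∨ (p ∨ q)) → ¬(p → q): already at u2 itself, u2 ⊩ p ∨ (p ∨ q) but u2 ⊮ ¬(p → q).
u3: does not force it.
u4: forces it.
Worlds forcing the formula: {u4}.

1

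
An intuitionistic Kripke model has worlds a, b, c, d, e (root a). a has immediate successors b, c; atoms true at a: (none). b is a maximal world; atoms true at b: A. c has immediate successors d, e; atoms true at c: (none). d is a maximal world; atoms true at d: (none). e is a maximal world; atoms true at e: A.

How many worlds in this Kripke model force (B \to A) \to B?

0

a: does not force it — a \nVdash (B \to A) \to B: already at a itself, a \Vdash B \to A but a \nVdash B.
b: does not force it — b \nVdash (B \to A) \to B: already at b itself, b \Vdash B \to A but b \nVdash B.
c: does not force it — c \nVdash (B \to A) \to B: already at c itself, c \Vdash B \to A but c \nVdash B.
d: does not force it.
e: does not force it.
Worlds forcing the formula: { }.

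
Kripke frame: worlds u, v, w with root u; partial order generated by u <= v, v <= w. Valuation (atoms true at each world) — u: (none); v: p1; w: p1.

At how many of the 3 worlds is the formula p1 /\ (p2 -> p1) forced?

2

u: does not force it — u ||-/- p1 /\ (p2 -> p1) since u fails p1.
v: forces it.
w: forces it.
Worlds forcing the formula: {v, w}.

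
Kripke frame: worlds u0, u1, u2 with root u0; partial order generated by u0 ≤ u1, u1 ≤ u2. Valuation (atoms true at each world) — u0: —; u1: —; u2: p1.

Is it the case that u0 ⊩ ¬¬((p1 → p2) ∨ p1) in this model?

u0 ⊩ ¬¬((p1 → p2) ∨ p1): no world accessible from u0 forces ¬((p1 → p2) ∨ p1).

Yes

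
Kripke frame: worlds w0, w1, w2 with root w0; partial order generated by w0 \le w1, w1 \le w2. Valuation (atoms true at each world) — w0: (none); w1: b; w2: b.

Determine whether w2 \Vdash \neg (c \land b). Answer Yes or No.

Yes

w2 \Vdash \neg (c \land b): no world accessible from w2 forces c \land b.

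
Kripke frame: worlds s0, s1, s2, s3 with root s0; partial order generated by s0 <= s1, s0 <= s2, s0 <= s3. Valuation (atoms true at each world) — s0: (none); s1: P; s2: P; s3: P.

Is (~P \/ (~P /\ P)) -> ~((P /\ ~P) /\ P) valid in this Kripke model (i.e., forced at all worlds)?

Yes

s0 ||- (~P \/ (~P /\ P)) -> ~((P /\ ~P) /\ P) vacuously: no world accessible from s0 forces the antecedent ~P \/ (~P /\ P).
Since the root s0 forces (~P \/ (~P /\ P)) -> ~((P /\ ~P) /\ P) and forcing is persistent (monotone upward), every world forces it.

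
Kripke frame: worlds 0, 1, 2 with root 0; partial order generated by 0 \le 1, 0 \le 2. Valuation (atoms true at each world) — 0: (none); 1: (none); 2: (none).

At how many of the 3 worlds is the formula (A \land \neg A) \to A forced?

3

0: forces it.
1: forces it.
2: forces it.
Worlds forcing the formula: {0, 1, 2}.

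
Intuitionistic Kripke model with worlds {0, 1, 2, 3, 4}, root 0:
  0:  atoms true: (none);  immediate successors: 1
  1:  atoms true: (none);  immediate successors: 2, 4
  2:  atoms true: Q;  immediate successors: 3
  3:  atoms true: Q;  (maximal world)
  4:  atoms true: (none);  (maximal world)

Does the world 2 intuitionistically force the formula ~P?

2 ||- ~P: no world accessible from 2 forces P.

Yes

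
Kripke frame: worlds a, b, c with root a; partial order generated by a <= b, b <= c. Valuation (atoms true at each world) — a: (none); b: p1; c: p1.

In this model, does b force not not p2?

b does not force not not p2 since b is accessible from b and b forces not p2.
b forces not p2: no world accessible from b forces p2.

No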